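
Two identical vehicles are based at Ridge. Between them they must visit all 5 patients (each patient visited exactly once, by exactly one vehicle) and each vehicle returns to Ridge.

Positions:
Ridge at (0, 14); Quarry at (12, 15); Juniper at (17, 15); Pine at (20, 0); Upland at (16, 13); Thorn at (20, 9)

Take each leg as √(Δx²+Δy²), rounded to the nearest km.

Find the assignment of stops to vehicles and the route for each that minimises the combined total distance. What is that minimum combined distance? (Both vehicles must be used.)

There are 2^4 − 1 = 15 ways to divide the 5 stops into two non-empty groups. For each, the best each vehicle can do is its own shortest tour through its group:
  {Quarry} + {Juniper, Pine, Upland, Thorn}: 24 + 58 = 82
  {Juniper} + {Quarry, Pine, Upland, Thorn}: 34 + 55 = 89
  {Quarry, Juniper} + {Pine, Upland, Thorn}: 34 + 55 = 89
  {Pine} + {Quarry, Juniper, Upland, Thorn}: 48 + 46 = 94
  {Quarry, Pine} + {Juniper, Upland, Thorn}: 53 + 46 = 99
  {Juniper, Pine} + {Quarry, Upland, Thorn}: 56 + 43 = 99
  … (15 splits in total)
Best: vehicle 1 Ridge → Quarry → Ridge = 24; vehicle 2 Ridge → Juniper → Upland → Thorn → Pine → Ridge = 58; combined 82.

82 km — the smallest possible combined total.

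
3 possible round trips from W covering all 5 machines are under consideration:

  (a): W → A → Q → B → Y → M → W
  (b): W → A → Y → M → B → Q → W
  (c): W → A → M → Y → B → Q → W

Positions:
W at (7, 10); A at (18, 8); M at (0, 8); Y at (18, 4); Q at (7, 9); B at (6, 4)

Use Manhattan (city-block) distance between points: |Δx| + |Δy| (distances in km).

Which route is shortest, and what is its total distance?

Shortest is (b), total 56 km.

(a): 13 + 12 + 6 + 12 + 22 + 9 = 74
(b): 13 + 4 + 22 + 10 + 6 + 1 = 56
(c): 13 + 18 + 22 + 12 + 6 + 1 = 72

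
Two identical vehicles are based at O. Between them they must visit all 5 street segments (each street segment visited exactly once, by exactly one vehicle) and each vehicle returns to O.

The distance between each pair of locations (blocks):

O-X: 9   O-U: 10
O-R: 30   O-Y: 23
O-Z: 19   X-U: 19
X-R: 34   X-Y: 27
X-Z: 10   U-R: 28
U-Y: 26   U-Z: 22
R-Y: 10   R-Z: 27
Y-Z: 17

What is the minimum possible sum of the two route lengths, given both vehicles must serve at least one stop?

96 blocks — the smallest possible combined total.

Check every non-empty split of the stops between the two vehicles; for each half take its own optimal tour:
  {X} + {U, R, Y, Z}: 18 + 84 = 102
  {U} + {X, R, Y, Z}: 20 + 76 = 96
  {X, U} + {R, Y, Z}: 38 + 76 = 114
  {R} + {X, U, Y, Z}: 60 + 72 = 132
  {X, R} + {U, Y, Z}: 73 + 72 = 145
  {U, R} + {X, Y, Z}: 68 + 59 = 127
  … (15 splits in total)
Best: vehicle 1 O → U → O = 20; vehicle 2 O → X → Z → Y → R → O = 76; combined 96.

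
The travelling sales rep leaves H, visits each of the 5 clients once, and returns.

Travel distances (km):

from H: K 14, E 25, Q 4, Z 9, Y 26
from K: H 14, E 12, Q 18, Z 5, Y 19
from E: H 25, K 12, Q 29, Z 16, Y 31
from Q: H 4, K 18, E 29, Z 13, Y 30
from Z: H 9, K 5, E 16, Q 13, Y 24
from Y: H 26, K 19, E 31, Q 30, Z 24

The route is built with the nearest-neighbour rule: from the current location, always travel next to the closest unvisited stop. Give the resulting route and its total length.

Total distance 91 km via the nearest-neighbour route H → Q → Z → K → E → Y → H.

H → [Q:4 / Z:9 / K:14 / E:25 / Y:26] → Q (4)
Q → [Z:13 / K:18 / E:29 / Y:30] → Z (13)
Z → [K:5 / E:16 / Y:24] → K (5)
K → [E:12 / Y:19] → E (12)
E → [Y:31] → Y (31)
Return Y→H: 26.
Total = 4 + 13 + 5 + 12 + 31 + 26 = 91.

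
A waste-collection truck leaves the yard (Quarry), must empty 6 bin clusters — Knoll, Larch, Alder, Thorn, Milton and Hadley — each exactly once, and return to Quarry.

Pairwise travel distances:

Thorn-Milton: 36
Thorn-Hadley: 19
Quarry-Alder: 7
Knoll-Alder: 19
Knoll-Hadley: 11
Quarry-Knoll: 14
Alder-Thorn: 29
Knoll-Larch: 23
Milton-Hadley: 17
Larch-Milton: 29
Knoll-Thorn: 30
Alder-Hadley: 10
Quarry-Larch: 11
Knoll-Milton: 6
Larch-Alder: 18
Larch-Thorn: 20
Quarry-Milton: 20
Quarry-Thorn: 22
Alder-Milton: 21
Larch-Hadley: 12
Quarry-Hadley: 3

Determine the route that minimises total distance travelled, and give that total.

Quarry→Knoll→Larch→Alder→Thorn→Milton→Hadley→Quarry: 14+23+18+29+36+17+3 = 140
Quarry→Knoll→Larch→Alder→Thorn→Hadley→Milton→Quarry: 14+23+18+29+19+17+20 = 140
Quarry→Knoll→Larch→Alder→Milton→Thorn→Hadley→Quarry: 14+23+18+21+36+19+3 = 134
Quarry→Knoll→Larch→Alder→Milton→Hadley→Thorn→Quarry: 14+23+18+21+17+19+22 = 134
Quarry→Knoll→Larch→Alder→Hadley→Thorn→Milton→Quarry: 14+23+18+10+19+36+20 = 140
Quarry→Knoll→Larch→Alder→Hadley→Milton→Thorn→Quarry: 14+23+18+10+17+36+22 = 140
Quarry→Knoll→Larch→Thorn→Alder→Milton→Hadley→Quarry: 14+23+20+29+21+17+3 = 127
Quarry→Knoll→Larch→Thorn→Alder→Hadley→Milton→Quarry: 14+23+20+29+10+17+20 = 133
… (352 more)
Quarry→Larch→Thorn→Hadley→Knoll→Milton→Alder→Quarry: 11+20+19+11+6+21+7 = 95  ← best
The minimum is 95.
One optimal route: Quarry → Larch → Thorn → Hadley → Knoll → Milton → Alder → Quarry (or its reverse).

95 — the shortest possible round trip.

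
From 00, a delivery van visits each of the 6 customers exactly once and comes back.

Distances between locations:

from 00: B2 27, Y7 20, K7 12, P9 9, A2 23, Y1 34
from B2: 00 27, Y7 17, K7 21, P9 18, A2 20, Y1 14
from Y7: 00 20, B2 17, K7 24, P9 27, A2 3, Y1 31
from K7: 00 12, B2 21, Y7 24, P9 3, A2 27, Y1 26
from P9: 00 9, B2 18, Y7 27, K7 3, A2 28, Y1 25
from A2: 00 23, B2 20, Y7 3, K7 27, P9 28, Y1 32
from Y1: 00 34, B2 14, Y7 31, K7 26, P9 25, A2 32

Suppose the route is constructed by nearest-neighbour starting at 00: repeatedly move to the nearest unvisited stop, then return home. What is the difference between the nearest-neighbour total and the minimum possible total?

9 longer than the optimal tour.

00: P9=9, K7=12, Y7=20, A2=23, B2=27, Y1=34 ⇒ P9
P9: K7=3, B2=18, Y1=25, Y7=27, A2=28 ⇒ K7
K7: B2=21, Y7=24, Y1=26, A2=27 ⇒ B2
B2: Y1=14, Y7=17, A2=20 ⇒ Y1
Y1: Y7=31, A2=32 ⇒ Y7
Y7: A2=3 ⇒ A2
NN route 00 → P9 → K7 → B2 → Y1 → Y7 → A2 → 00 costs 104.
Optimal: 00 → Y7 → A2 → B2 → Y1 → K7 → P9 → 00 costs 95 (by enumerating all 360 distinct tours).
Excess = 104 − 95 = 9.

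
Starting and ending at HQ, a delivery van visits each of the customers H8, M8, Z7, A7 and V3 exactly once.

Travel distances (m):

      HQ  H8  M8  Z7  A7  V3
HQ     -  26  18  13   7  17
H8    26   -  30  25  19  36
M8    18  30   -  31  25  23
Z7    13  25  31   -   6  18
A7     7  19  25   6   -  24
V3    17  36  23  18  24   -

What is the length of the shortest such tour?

With 5 stops there are 5!/2 = 60 distinct round trips (a route and its reverse cost the same).
HQ - H8 - M8 - Z7 - A7 - V3 - HQ: 26+30+31+6+24+17 = 134
HQ - H8 - M8 - Z7 - V3 - A7 - HQ: 26+30+31+18+24+7 = 136
HQ - H8 - M8 - A7 - Z7 - V3 - HQ: 26+30+25+6+18+17 = 122
HQ - H8 - M8 - A7 - V3 - Z7 - HQ: 26+30+25+24+18+13 = 136
HQ - H8 - M8 - V3 - Z7 - A7 - HQ: 26+30+23+18+6+7 = 110
HQ - H8 - M8 - V3 - A7 - Z7 - HQ: 26+30+23+24+6+13 = 122
HQ - H8 - Z7 - M8 - A7 - V3 - HQ: 26+25+31+25+24+17 = 148
HQ - H8 - Z7 - M8 - V3 - A7 - HQ: 26+25+31+23+24+7 = 136
HQ - H8 - Z7 - A7 - M8 - V3 - HQ: 26+25+6+25+23+17 = 122
HQ - H8 - Z7 - A7 - V3 - M8 - HQ: 26+25+6+24+23+18 = 122
HQ - H8 - Z7 - V3 - M8 - A7 - HQ: 26+25+18+23+25+7 = 124
HQ - H8 - Z7 - V3 - A7 - M8 - HQ: 26+25+18+24+25+18 = 136
HQ - H8 - A7 - M8 - Z7 - V3 - HQ: 26+19+25+31+18+17 = 136
HQ - H8 - A7 - M8 - V3 - Z7 - HQ: 26+19+25+23+18+13 = 124
… (46 more)
HQ - M8 - H8 - A7 - Z7 - V3 - HQ: 18+30+19+6+18+17 = 108  ← best
The minimum is 108.
One optimal route: HQ → M8 → H8 → A7 → Z7 → V3 → HQ (or its reverse).

108 m — the shortest possible round trip.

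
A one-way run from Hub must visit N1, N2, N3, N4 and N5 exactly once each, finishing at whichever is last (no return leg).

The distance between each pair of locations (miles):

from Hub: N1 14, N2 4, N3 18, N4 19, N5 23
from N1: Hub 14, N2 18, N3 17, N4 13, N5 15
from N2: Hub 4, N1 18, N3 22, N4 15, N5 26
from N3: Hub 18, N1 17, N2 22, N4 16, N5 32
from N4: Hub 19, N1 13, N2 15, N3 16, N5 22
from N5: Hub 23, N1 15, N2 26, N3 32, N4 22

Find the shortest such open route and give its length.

There are 5! = 120 possible orderings.
Hub - N1 - N2 - N3 - N4 - N5: 14+18+22+16+22 = 92
Hub - N1 - N2 - N3 - N5 - N4: 14+18+22+32+22 = 108
Hub - N1 - N2 - N4 - N3 - N5: 14+18+15+16+32 = 95
Hub - N1 - N2 - N4 - N5 - N3: 14+18+15+22+32 = 101
Hub - N1 - N2 - N5 - N3 - N4: 14+18+26+32+16 = 106
Hub - N1 - N2 - N5 - N4 - N3: 14+18+26+22+16 = 96
Hub - N1 - N3 - N2 - N4 - N5: 14+17+22+15+22 = 90
Hub - N1 - N3 - N2 - N5 - N4: 14+17+22+26+22 = 101
Hub - N1 - N3 - N4 - N2 - N5: 14+17+16+15+26 = 88
Hub - N1 - N3 - N4 - N5 - N2: 14+17+16+22+26 = 95
Hub - N1 - N3 - N5 - N2 - N4: 14+17+32+26+15 = 104
Hub - N1 - N3 - N5 - N4 - N2: 14+17+32+22+15 = 100
Hub - N1 - N4 - N2 - N3 - N5: 14+13+15+22+32 = 96
Hub - N1 - N4 - N2 - N5 - N3: 14+13+15+26+32 = 100
… (106 more)
Hub - N2 - N4 - N3 - N1 - N5: 4+15+16+17+15 = 67  ← best
The minimum is 67.
One shortest path: Hub → N2 → N4 → N3 → N1 → N5.

Shortest open route: 67 miles.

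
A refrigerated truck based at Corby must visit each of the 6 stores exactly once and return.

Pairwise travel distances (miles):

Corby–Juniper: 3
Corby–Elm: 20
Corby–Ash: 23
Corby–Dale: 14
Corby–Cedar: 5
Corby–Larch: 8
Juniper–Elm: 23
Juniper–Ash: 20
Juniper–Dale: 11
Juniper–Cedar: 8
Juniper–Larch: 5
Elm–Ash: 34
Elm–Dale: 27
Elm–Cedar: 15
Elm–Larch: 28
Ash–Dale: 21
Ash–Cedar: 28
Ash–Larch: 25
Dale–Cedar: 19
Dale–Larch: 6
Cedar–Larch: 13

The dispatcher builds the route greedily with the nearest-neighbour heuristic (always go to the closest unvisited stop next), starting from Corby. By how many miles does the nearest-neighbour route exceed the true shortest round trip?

The nearest-neighbour route is 16 miles longer than optimal.

From Corby: Juniper=3, Cedar=5, Larch=8, Dale=14, Elm=20, Ash=23 → choose Juniper (3).
From Juniper: Larch=5, Cedar=8, Dale=11, Ash=20, Elm=23 → choose Larch (5).
From Larch: Dale=6, Cedar=13, Ash=25, Elm=28 → choose Dale (6).
From Dale: Cedar=19, Ash=21, Elm=27 → choose Cedar (19).
From Cedar: Elm=15, Ash=28 → choose Elm (15).
From Elm: Ash=34 → choose Ash (34).
NN route Corby → Juniper → Larch → Dale → Cedar → Elm → Ash → Corby costs 105.
Optimal: Corby → Juniper → Larch → Dale → Ash → Elm → Cedar → Corby costs 89 (by enumerating all 360 distinct tours).
Excess = 105 − 89 = 16.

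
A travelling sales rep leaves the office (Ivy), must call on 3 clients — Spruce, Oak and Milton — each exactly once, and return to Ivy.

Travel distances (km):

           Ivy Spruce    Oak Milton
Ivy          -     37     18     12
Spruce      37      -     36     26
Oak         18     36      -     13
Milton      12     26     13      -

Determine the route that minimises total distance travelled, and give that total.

Ivy - Spruce - Oak - Milton - Ivy: 37+36+13+12 = 98
Ivy - Spruce - Milton - Oak - Ivy: 37+26+13+18 = 94
Ivy - Oak - Spruce - Milton - Ivy: 18+36+26+12 = 92
The minimum is 92.
One optimal route: Ivy → Oak → Spruce → Milton → Ivy (or its reverse).

92 km — the shortest possible round trip.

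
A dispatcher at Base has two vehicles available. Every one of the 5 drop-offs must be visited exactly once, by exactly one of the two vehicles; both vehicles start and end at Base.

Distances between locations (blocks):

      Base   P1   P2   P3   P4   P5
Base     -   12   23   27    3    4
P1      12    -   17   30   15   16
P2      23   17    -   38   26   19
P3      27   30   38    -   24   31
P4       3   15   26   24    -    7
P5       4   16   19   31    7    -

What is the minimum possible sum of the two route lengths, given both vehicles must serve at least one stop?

Minimum combined distance: 102 blocks.

Check every non-empty split of the stops between the two vehicles; for each half take its own optimal tour:
  {P1} + {P2, P3, P4, P5}: 24 + 88 = 112
  {P2} + {P1, P3, P4, P5}: 46 + 77 = 123
  {P1, P2} + {P3, P4, P5}: 52 + 62 = 114
  {P3} + {P1, P2, P4, P5}: 54 + 58 = 112
  {P1, P3} + {P2, P4, P5}: 69 + 52 = 121
  {P2, P3} + {P1, P4, P5}: 88 + 38 = 126
  … (15 splits in total)
  {P1, P2, P3, P4} + {P5}: 94 + 8 = 102  ← best
Best: vehicle 1 Base → P1 → P2 → P3 → P4 → Base = 94; vehicle 2 Base → P5 → Base = 8; combined 102.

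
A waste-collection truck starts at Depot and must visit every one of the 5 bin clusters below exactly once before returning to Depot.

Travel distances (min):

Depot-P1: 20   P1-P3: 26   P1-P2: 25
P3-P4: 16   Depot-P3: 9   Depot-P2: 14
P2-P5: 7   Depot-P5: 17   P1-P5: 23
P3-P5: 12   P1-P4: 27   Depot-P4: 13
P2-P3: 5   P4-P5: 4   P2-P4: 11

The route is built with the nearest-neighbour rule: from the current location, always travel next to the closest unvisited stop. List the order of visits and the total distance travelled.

72 min along Depot → P3 → P2 → P5 → P4 → P1 → Depot.

At Depot the remaining stops are P3 9, P4 13, P2 14, P5 17, P1 20; go to P3.
At P3 the remaining stops are P2 5, P5 12, P4 16, P1 26; go to P2.
At P2 the remaining stops are P5 7, P4 11, P1 25; go to P5.
At P5 the remaining stops are P4 4, P1 23; go to P4.
At P4 the remaining stops are P1 27; go to P1.
Return P1→Depot: 20.
Total = 9 + 5 + 7 + 4 + 27 + 20 = 72.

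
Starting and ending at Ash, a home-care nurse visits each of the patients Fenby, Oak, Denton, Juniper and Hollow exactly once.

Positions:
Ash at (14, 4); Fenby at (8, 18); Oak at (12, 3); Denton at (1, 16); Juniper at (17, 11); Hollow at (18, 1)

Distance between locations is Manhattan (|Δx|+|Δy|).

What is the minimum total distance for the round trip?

70 — the shortest possible round trip.

With 5 stops there are 5!/2 = 60 distinct round trips (a route and its reverse cost the same).
Ash → Fenby → Oak → Denton → Juniper → Hollow → Ash: 20+19+24+21+11+7 = 102
Ash → Fenby → Oak → Denton → Hollow → Juniper → Ash: 20+19+24+32+11+10 = 116
Ash → Fenby → Oak → Juniper → Denton → Hollow → Ash: 20+19+13+21+32+7 = 112
Ash → Fenby → Oak → Juniper → Hollow → Denton → Ash: 20+19+13+11+32+25 = 120
Ash → Fenby → Oak → Hollow → Denton → Juniper → Ash: 20+19+8+32+21+10 = 110
Ash → Fenby → Oak → Hollow → Juniper → Denton → Ash: 20+19+8+11+21+25 = 104
Ash → Fenby → Denton → Oak → Juniper → Hollow → Ash: 20+9+24+13+11+7 = 84
Ash → Fenby → Denton → Oak → Hollow → Juniper → Ash: 20+9+24+8+11+10 = 82
Ash → Fenby → Denton → Juniper → Oak → Hollow → Ash: 20+9+21+13+8+7 = 78
Ash → Fenby → Denton → Juniper → Hollow → Oak → Ash: 20+9+21+11+8+3 = 72
Ash → Fenby → Denton → Hollow → Oak → Juniper → Ash: 20+9+32+8+13+10 = 92
Ash → Fenby → Denton → Hollow → Juniper → Oak → Ash: 20+9+32+11+13+3 = 88
Ash → Fenby → Juniper → Oak → Denton → Hollow → Ash: 20+16+13+24+32+7 = 112
Ash → Fenby → Juniper → Oak → Hollow → Denton → Ash: 20+16+13+8+32+25 = 114
… (46 more)
Ash → Oak → Fenby → Denton → Juniper → Hollow → Ash: 3+19+9+21+11+7 = 70  ← best
The minimum is 70.
One optimal route: Ash → Oak → Fenby → Denton → Juniper → Hollow → Ash (or its reverse).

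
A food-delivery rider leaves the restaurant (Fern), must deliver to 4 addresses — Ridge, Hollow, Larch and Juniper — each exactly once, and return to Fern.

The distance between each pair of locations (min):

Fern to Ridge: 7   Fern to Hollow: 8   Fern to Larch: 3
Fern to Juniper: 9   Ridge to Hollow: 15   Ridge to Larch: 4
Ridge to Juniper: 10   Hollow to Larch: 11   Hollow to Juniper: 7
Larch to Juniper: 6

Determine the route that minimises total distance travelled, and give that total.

There are 12 distinct closed tours to check (reversals are equivalent).
Fern-Ridge-Hollow-Larch-Juniper-Fern: 7+15+11+6+9 = 48
Fern-Ridge-Hollow-Juniper-Larch-Fern: 7+15+7+6+3 = 38
Fern-Ridge-Larch-Hollow-Juniper-Fern: 7+4+11+7+9 = 38
Fern-Ridge-Larch-Juniper-Hollow-Fern: 7+4+6+7+8 = 32
Fern-Ridge-Juniper-Hollow-Larch-Fern: 7+10+7+11+3 = 38
Fern-Ridge-Juniper-Larch-Hollow-Fern: 7+10+6+11+8 = 42
Fern-Hollow-Ridge-Larch-Juniper-Fern: 8+15+4+6+9 = 42
Fern-Hollow-Ridge-Juniper-Larch-Fern: 8+15+10+6+3 = 42
Fern-Hollow-Larch-Ridge-Juniper-Fern: 8+11+4+10+9 = 42
Fern-Hollow-Juniper-Ridge-Larch-Fern: 8+7+10+4+3 = 32
Fern-Larch-Ridge-Hollow-Juniper-Fern: 3+4+15+7+9 = 38
Fern-Larch-Hollow-Ridge-Juniper-Fern: 3+11+15+10+9 = 48
The minimum is 32.
One optimal route: Fern → Ridge → Larch → Juniper → Hollow → Fern (or its reverse).

32 min — the shortest possible round trip.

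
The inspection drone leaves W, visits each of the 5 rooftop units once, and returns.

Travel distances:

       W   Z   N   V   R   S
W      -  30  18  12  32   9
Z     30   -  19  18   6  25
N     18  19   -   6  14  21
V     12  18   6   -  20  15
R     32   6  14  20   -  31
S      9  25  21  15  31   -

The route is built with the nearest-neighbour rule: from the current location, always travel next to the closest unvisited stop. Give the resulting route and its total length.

From W: distances to unvisited — S=9, V=12, N=18, Z=30, R=32. Nearest is S (9).
From S: distances to unvisited — V=15, N=21, Z=25, R=31. Nearest is V (15).
From V: distances to unvisited — N=6, Z=18, R=20. Nearest is N (6).
From N: distances to unvisited — R=14, Z=19. Nearest is R (14).
From R: distances to unvisited — Z=6. Nearest is Z (6).
Return Z→W: 30.
Total = 9 + 15 + 6 + 14 + 6 + 30 = 80.

Nearest-neighbour total = 80; route W → S → V → N → R → Z → W.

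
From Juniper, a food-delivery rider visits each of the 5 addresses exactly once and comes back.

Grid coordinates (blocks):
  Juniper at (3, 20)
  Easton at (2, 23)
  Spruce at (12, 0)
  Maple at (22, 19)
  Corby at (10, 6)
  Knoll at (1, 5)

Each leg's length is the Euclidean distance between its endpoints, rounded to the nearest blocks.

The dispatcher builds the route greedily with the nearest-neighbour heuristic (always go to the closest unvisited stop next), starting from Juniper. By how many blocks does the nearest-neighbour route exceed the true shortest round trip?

The nearest-neighbour route is 2 blocks longer than optimal.

From Juniper: Easton=3, Knoll=15, Corby=16, Maple=19, Spruce=22 → choose Easton (3).
From Easton: Knoll=18, Corby=19, Maple=20, Spruce=25 → choose Knoll (18).
From Knoll: Corby=9, Spruce=12, Maple=25 → choose Corby (9).
From Corby: Spruce=6, Maple=18 → choose Spruce (6).
From Spruce: Maple=21 → choose Maple (21).
NN route Juniper → Easton → Knoll → Corby → Spruce → Maple → Juniper costs 76.
Optimal: Juniper → Easton → Maple → Spruce → Corby → Knoll → Juniper costs 74 (by enumerating all 60 distinct tours).
Excess = 76 − 74 = 2.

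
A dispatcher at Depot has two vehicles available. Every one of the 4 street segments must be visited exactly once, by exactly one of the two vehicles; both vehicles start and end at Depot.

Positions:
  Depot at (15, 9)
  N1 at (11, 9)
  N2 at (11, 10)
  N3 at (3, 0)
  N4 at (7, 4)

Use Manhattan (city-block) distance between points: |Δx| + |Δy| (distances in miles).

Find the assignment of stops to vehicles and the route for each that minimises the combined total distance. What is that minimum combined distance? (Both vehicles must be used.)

Try each way of splitting the stops between the two vehicles (each non-empty) and, for each split, find the best tour for each vehicle:
  {N1} + {N2, N3, N4}: 8 + 44 = 52
  {N2} + {N1, N3, N4}: 10 + 42 = 52
  {N1, N2} + {N3, N4}: 10 + 42 = 52
  {N3} + {N1, N2, N4}: 42 + 28 = 70
  {N1, N3} + {N2, N4}: 42 + 28 = 70
  {N2, N3} + {N1, N4}: 44 + 26 = 70
  … (7 splits in total)
Best: vehicle 1 Depot → N1 → Depot = 8; vehicle 2 Depot → N2 → N3 → N4 → Depot = 44; combined 52.

Minimum combined distance: 52 miles.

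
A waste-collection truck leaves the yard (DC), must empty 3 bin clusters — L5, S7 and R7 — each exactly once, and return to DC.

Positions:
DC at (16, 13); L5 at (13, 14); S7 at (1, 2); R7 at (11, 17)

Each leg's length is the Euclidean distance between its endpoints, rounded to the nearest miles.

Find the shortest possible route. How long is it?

44 miles — the shortest possible round trip.

There are 3 distinct closed tours to check (reversals are equivalent).
DC - L5 - S7 - R7 - DC: 3+17+18+6 = 44
DC - L5 - R7 - S7 - DC: 3+4+18+19 = 44
DC - S7 - L5 - R7 - DC: 19+17+4+6 = 46
The minimum is 44.
One optimal route: DC → L5 → S7 → R7 → DC (or its reverse).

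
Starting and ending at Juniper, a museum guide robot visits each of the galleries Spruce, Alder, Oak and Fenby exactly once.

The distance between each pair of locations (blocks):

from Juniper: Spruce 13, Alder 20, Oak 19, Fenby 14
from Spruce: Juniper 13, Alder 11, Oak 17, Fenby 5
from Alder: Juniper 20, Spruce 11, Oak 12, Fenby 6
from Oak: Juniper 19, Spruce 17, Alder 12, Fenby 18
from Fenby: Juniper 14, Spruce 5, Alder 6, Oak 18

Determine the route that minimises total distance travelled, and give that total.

Minimum total distance: 55 blocks.

With 4 stops there are 4!/2 = 12 distinct round trips (a route and its reverse cost the same).
Juniper → Spruce → Alder → Oak → Fenby → Juniper: 13+11+12+18+14 = 68
Juniper → Spruce → Alder → Fenby → Oak → Juniper: 13+11+6+18+19 = 67
Juniper → Spruce → Oak → Alder → Fenby → Juniper: 13+17+12+6+14 = 62
Juniper → Spruce → Oak → Fenby → Alder → Juniper: 13+17+18+6+20 = 74
Juniper → Spruce → Fenby → Alder → Oak → Juniper: 13+5+6+12+19 = 55
Juniper → Spruce → Fenby → Oak → Alder → Juniper: 13+5+18+12+20 = 68
Juniper → Alder → Spruce → Oak → Fenby → Juniper: 20+11+17+18+14 = 80
Juniper → Alder → Spruce → Fenby → Oak → Juniper: 20+11+5+18+19 = 73
Juniper → Alder → Oak → Spruce → Fenby → Juniper: 20+12+17+5+14 = 68
Juniper → Alder → Fenby → Spruce → Oak → Juniper: 20+6+5+17+19 = 67
Juniper → Oak → Spruce → Alder → Fenby → Juniper: 19+17+11+6+14 = 67
Juniper → Oak → Alder → Spruce → Fenby → Juniper: 19+12+11+5+14 = 61
The minimum is 55.
One optimal route: Juniper → Spruce → Fenby → Alder → Oak → Juniper (or its reverse).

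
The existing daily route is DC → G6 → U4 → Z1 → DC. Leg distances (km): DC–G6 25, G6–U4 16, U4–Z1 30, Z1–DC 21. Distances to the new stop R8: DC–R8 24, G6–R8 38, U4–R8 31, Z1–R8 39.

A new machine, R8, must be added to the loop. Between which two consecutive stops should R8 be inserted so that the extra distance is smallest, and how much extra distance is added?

+37 km — insert R8 between DC and G6.

Insertion cost between consecutive stops i–j is d(i,R8) + d(R8,j) − d(i,j):
  between DC and G6: 24 + 38 − 25 = 37
  between G6 and U4: 38 + 31 − 16 = 53
  between U4 and Z1: 31 + 39 − 30 = 40
  between Z1 and DC: 39 + 24 − 21 = 42
Cheapest insertion is between DC and G6, adding 37.
New total = 92 + 37 = 129.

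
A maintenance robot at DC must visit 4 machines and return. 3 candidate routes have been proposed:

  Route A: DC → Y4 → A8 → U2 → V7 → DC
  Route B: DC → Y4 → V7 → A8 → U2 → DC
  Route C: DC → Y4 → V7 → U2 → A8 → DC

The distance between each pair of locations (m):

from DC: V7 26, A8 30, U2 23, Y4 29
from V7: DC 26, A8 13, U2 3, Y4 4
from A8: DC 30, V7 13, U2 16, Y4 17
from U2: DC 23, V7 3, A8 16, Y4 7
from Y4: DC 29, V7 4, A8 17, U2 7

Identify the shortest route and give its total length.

Route A: 29 + 17 + 16 + 3 + 26 = 91
Route B: 29 + 4 + 13 + 16 + 23 = 85
Route C: 29 + 4 + 3 + 16 + 30 = 82

82 m — Route C is the shortest.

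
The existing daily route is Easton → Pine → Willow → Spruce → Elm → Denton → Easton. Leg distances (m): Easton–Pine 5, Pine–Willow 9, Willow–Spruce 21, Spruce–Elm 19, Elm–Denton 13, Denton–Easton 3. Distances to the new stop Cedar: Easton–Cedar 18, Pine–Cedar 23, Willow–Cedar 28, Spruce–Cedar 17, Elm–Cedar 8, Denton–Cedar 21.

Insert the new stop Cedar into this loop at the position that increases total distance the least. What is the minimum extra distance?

Minimum extra distance: 6 m, inserting Cedar between Spruce and Elm.

Insertion cost between consecutive stops i–j is d(i,Cedar) + d(Cedar,j) − d(i,j):
  between Easton and Pine: 18 + 23 − 5 = 36
  between Pine and Willow: 23 + 28 − 9 = 42
  between Willow and Spruce: 28 + 17 − 21 = 24
  between Spruce and Elm: 17 + 8 − 19 = 6
  between Elm and Denton: 8 + 21 − 13 = 16
  between Denton and Easton: 21 + 18 − 3 = 36
Cheapest insertion is between Spruce and Elm, adding 6.
New total = 70 + 6 = 76.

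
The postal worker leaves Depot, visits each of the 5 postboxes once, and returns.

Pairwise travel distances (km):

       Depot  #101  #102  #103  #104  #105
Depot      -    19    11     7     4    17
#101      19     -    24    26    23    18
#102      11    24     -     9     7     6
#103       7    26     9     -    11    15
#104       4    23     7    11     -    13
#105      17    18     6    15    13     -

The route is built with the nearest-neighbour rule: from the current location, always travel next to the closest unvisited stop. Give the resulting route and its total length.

From Depot: distances to unvisited — #104=4, #103=7, #102=11, #105=17, #101=19. Nearest is #104 (4).
From #104: distances to unvisited — #102=7, #103=11, #105=13, #101=23. Nearest is #102 (7).
From #102: distances to unvisited — #105=6, #103=9, #101=24. Nearest is #105 (6).
From #105: distances to unvisited — #103=15, #101=18. Nearest is #103 (15).
From #103: distances to unvisited — #101=26. Nearest is #101 (26).
Return #101→Depot: 19.
Total = 4 + 7 + 6 + 15 + 26 + 19 = 77.

77 km along Depot → #104 → #102 → #105 → #103 → #101 → Depot.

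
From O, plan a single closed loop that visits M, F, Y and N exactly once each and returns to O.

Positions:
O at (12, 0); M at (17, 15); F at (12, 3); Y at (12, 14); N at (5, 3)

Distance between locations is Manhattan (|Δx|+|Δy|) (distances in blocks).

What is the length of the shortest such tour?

Shortest round trip = 54 blocks.

There are 12 distinct closed tours to check (reversals are equivalent).
O - M - F - Y - N - O: 20+17+11+18+10 = 76
O - M - F - N - Y - O: 20+17+7+18+14 = 76
O - M - Y - F - N - O: 20+6+11+7+10 = 54
O - M - Y - N - F - O: 20+6+18+7+3 = 54
O - M - N - F - Y - O: 20+24+7+11+14 = 76
O - M - N - Y - F - O: 20+24+18+11+3 = 76
O - F - M - Y - N - O: 3+17+6+18+10 = 54
O - F - M - N - Y - O: 3+17+24+18+14 = 76
O - F - Y - M - N - O: 3+11+6+24+10 = 54
O - F - N - M - Y - O: 3+7+24+6+14 = 54
O - Y - M - F - N - O: 14+6+17+7+10 = 54
O - Y - F - M - N - O: 14+11+17+24+10 = 76
The minimum is 54.
One optimal route: O → M → Y → F → N → O (or its reverse).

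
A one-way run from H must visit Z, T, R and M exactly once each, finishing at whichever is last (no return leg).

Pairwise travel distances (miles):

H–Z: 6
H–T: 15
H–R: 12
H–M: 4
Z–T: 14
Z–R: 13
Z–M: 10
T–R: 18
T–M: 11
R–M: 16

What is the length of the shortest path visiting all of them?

Shortest open route: 42 miles.

There are 4! = 24 possible orderings.
H→Z→T→R→M: 6+14+18+16 = 54
H→Z→T→M→R: 6+14+11+16 = 47
H→Z→R→T→M: 6+13+18+11 = 48
H→Z→R→M→T: 6+13+16+11 = 46
H→Z→M→T→R: 6+10+11+18 = 45
H→Z→M→R→T: 6+10+16+18 = 50
H→T→Z→R→M: 15+14+13+16 = 58
H→T→Z→M→R: 15+14+10+16 = 55
H→T→R→Z→M: 15+18+13+10 = 56
H→T→R→M→Z: 15+18+16+10 = 59
H→T→M→Z→R: 15+11+10+13 = 49
H→T→M→R→Z: 15+11+16+13 = 55
H→R→Z→T→M: 12+13+14+11 = 50
H→R→Z→M→T: 12+13+10+11 = 46
… (10 more)
H→M→T→Z→R: 4+11+14+13 = 42  ← best
The minimum is 42.
One shortest path: H → M → T → Z → R.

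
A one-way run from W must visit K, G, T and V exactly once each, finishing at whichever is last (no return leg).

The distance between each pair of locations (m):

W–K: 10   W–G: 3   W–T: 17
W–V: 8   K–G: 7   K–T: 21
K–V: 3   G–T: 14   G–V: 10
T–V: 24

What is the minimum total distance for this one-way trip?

There are 4! = 24 possible orderings.
W - K - G - T - V: 10+7+14+24 = 55
W - K - G - V - T: 10+7+10+24 = 51
W - K - T - G - V: 10+21+14+10 = 55
W - K - T - V - G: 10+21+24+10 = 65
W - K - V - G - T: 10+3+10+14 = 37
W - K - V - T - G: 10+3+24+14 = 51
W - G - K - T - V: 3+7+21+24 = 55
W - G - K - V - T: 3+7+3+24 = 37
W - G - T - K - V: 3+14+21+3 = 41
W - G - T - V - K: 3+14+24+3 = 44
W - G - V - K - T: 3+10+3+21 = 37
W - G - V - T - K: 3+10+24+21 = 58
W - T - K - G - V: 17+21+7+10 = 55
W - T - K - V - G: 17+21+3+10 = 51
… (10 more)
W - V - K - G - T: 8+3+7+14 = 32  ← best
The minimum is 32.
One shortest path: W → V → K → G → T.

32 m — the minimum one-way total.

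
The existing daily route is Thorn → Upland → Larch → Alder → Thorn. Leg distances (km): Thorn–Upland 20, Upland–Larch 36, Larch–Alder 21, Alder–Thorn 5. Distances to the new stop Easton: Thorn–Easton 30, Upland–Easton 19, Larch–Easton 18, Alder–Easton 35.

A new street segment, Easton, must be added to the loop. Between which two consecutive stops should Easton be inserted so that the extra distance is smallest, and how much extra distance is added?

+1 km — insert Easton between Upland and Larch.

Insertion cost between consecutive stops i–j is d(i,Easton) + d(Easton,j) − d(i,j):
  between Thorn and Upland: 30 + 19 − 20 = 29
  between Upland and Larch: 19 + 18 − 36 = 1
  between Larch and Alder: 18 + 35 − 21 = 32
  between Alder and Thorn: 35 + 30 − 5 = 60
Cheapest insertion is between Upland and Larch, adding 1.
New total = 82 + 1 = 83.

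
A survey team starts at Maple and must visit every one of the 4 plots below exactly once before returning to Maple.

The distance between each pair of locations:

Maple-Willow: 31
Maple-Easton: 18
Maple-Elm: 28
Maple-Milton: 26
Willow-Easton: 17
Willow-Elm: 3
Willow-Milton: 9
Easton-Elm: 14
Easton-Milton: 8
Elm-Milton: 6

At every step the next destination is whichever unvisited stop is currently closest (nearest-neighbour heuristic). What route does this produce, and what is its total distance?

From Maple: distances to unvisited — Easton=18, Milton=26, Elm=28, Willow=31. Nearest is Easton (18).
From Easton: distances to unvisited — Milton=8, Elm=14, Willow=17. Nearest is Milton (8).
From Milton: distances to unvisited — Elm=6, Willow=9. Nearest is Elm (6).
From Elm: distances to unvisited — Willow=3. Nearest is Willow (3).
Return Willow→Maple: 31.
Total = 18 + 8 + 6 + 3 + 31 = 66.

Nearest-neighbour total = 66; route Maple → Easton → Milton → Elm → Willow → Maple.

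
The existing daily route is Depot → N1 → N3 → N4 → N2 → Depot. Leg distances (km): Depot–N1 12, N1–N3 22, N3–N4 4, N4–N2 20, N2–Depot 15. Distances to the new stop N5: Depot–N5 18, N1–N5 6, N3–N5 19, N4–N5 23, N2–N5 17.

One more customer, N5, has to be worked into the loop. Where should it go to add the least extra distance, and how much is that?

+3 km — insert N5 between N1 and N3.

Insertion cost between consecutive stops i–j is d(i,N5) + d(N5,j) − d(i,j):
  between Depot and N1: 18 + 6 − 12 = 12
  between N1 and N3: 6 + 19 − 22 = 3
  between N3 and N4: 19 + 23 − 4 = 38
  between N4 and N2: 23 + 17 − 20 = 20
  between N2 and Depot: 17 + 18 − 15 = 20
Cheapest insertion is between N1 and N3, adding 3.
New total = 73 + 3 = 76.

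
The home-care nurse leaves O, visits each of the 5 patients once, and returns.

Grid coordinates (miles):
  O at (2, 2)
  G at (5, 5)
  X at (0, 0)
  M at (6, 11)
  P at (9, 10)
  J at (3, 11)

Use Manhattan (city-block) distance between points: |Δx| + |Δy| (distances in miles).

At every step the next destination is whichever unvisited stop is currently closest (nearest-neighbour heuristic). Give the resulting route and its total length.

Total distance 46 miles via the nearest-neighbour route O → X → G → M → J → P → O.

O → [X:4 / G:6 / J:10 / M:13 / P:15] → X (4)
X → [G:10 / J:14 / M:17 / P:19] → G (10)
G → [M:7 / J:8 / P:9] → M (7)
M → [J:3 / P:4] → J (3)
J → [P:7] → P (7)
Return P→O: 15.
Total = 4 + 10 + 7 + 3 + 7 + 15 = 46.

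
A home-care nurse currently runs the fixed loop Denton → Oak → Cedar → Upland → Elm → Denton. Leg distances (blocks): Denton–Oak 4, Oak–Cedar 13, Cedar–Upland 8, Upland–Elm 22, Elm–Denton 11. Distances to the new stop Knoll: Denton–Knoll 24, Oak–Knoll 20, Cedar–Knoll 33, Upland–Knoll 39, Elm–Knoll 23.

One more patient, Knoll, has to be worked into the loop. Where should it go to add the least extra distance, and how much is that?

Insertion cost between consecutive stops i–j is d(i,Knoll) + d(Knoll,j) − d(i,j):
  between Denton and Oak: 24 + 20 − 4 = 40
  between Oak and Cedar: 20 + 33 − 13 = 40
  between Cedar and Upland: 33 + 39 − 8 = 64
  between Upland and Elm: 39 + 23 − 22 = 40
  between Elm and Denton: 23 + 24 − 11 = 36
Cheapest insertion is between Elm and Denton, adding 36.
New total = 58 + 36 = 94.

Minimum extra distance: 36 blocks, inserting Knoll between Elm and Denton.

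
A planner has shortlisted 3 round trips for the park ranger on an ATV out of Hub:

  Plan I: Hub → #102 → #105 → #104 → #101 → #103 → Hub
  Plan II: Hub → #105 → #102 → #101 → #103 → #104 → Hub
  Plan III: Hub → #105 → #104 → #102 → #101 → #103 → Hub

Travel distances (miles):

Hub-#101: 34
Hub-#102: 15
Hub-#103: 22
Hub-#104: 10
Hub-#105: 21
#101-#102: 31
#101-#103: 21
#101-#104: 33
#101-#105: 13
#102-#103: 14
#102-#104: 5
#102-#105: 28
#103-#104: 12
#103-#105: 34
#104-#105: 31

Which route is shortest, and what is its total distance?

Plan I: 15 + 28 + 31 + 33 + 21 + 22 = 150
Plan II: 21 + 28 + 31 + 21 + 12 + 10 = 123
Plan III: 21 + 31 + 5 + 31 + 21 + 22 = 131

Shortest is Plan II, total 123 miles.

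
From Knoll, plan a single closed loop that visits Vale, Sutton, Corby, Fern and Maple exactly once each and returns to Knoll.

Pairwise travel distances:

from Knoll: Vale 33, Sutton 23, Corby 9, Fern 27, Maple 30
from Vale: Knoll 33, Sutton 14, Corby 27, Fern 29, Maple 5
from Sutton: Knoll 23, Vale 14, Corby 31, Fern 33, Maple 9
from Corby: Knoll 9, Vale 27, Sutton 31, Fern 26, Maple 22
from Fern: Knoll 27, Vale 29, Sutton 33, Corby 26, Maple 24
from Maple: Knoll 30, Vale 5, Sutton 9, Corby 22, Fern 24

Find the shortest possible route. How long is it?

Shortest round trip = 101.

With 5 stops there are 5!/2 = 60 distinct round trips (a route and its reverse cost the same).
Knoll-Vale-Sutton-Corby-Fern-Maple-Knoll: 33+14+31+26+24+30 = 158
Knoll-Vale-Sutton-Corby-Maple-Fern-Knoll: 33+14+31+22+24+27 = 151
Knoll-Vale-Sutton-Fern-Corby-Maple-Knoll: 33+14+33+26+22+30 = 158
Knoll-Vale-Sutton-Fern-Maple-Corby-Knoll: 33+14+33+24+22+9 = 135
Knoll-Vale-Sutton-Maple-Corby-Fern-Knoll: 33+14+9+22+26+27 = 131
Knoll-Vale-Sutton-Maple-Fern-Corby-Knoll: 33+14+9+24+26+9 = 115
Knoll-Vale-Corby-Sutton-Fern-Maple-Knoll: 33+27+31+33+24+30 = 178
Knoll-Vale-Corby-Sutton-Maple-Fern-Knoll: 33+27+31+9+24+27 = 151
Knoll-Vale-Corby-Fern-Sutton-Maple-Knoll: 33+27+26+33+9+30 = 158
Knoll-Vale-Corby-Fern-Maple-Sutton-Knoll: 33+27+26+24+9+23 = 142
Knoll-Vale-Corby-Maple-Sutton-Fern-Knoll: 33+27+22+9+33+27 = 151
Knoll-Vale-Corby-Maple-Fern-Sutton-Knoll: 33+27+22+24+33+23 = 162
Knoll-Vale-Fern-Sutton-Corby-Maple-Knoll: 33+29+33+31+22+30 = 178
Knoll-Vale-Fern-Sutton-Maple-Corby-Knoll: 33+29+33+9+22+9 = 135
… (46 more)
Knoll-Sutton-Vale-Maple-Fern-Corby-Knoll: 23+14+5+24+26+9 = 101  ← best
The minimum is 101.
One optimal route: Knoll → Sutton → Vale → Maple → Fern → Corby → Knoll (or its reverse).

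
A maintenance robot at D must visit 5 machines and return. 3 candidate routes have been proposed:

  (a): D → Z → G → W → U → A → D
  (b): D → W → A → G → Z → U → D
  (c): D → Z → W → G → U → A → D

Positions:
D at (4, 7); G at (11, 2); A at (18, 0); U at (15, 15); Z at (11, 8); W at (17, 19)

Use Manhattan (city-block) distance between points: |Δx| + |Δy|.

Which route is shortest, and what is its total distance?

82 — (a) is the shortest.

(a): 8 + 6 + 23 + 6 + 18 + 21 = 82
(b): 25 + 20 + 9 + 6 + 11 + 19 = 90
(c): 8 + 17 + 23 + 17 + 18 + 21 = 104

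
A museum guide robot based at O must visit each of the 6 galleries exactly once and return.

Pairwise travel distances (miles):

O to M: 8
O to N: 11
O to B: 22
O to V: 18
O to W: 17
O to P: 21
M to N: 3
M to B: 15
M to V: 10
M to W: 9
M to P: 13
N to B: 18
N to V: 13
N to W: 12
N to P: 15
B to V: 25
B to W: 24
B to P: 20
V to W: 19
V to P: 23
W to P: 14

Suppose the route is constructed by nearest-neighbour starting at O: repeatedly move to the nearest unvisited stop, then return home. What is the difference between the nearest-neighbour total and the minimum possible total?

From O: M=8, N=11, W=17, V=18, P=21, B=22 → choose M (8).
From M: N=3, W=9, V=10, P=13, B=15 → choose N (3).
From N: W=12, V=13, P=15, B=18 → choose W (12).
From W: P=14, V=19, B=24 → choose P (14).
From P: B=20, V=23 → choose B (20).
From B: V=25 → choose V (25).
NN route O → M → N → W → P → B → V → O costs 100.
Optimal: O → M → N → V → W → P → B → O costs 99 (by enumerating all 360 distinct tours).
Excess = 100 − 99 = 1.

1 miles longer than the optimal tour.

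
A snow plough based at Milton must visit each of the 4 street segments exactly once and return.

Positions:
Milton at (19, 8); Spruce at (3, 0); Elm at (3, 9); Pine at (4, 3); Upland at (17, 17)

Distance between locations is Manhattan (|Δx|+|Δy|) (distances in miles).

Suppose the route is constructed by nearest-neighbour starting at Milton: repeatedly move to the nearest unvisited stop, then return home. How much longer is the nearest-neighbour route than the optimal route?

From Milton: Upland=11, Elm=17, Pine=20, Spruce=24 → choose Upland (11).
From Upland: Elm=22, Pine=27, Spruce=31 → choose Elm (22).
From Elm: Pine=7, Spruce=9 → choose Pine (7).
From Pine: Spruce=4 → choose Spruce (4).
NN route Milton → Upland → Elm → Pine → Spruce → Milton costs 68.
Optimal: Milton → Pine → Spruce → Elm → Upland → Milton costs 66 (by enumerating all 12 distinct tours).
Excess = 68 − 66 = 2.

The nearest-neighbour route is 2 miles longer than optimal.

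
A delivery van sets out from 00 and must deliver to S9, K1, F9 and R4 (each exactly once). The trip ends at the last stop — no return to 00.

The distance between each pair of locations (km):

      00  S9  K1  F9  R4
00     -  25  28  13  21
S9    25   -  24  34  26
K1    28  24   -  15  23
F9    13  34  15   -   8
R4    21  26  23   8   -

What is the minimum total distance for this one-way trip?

There are 4! = 24 possible orderings.
00 - S9 - K1 - F9 - R4: 25+24+15+8 = 72
00 - S9 - K1 - R4 - F9: 25+24+23+8 = 80
00 - S9 - F9 - K1 - R4: 25+34+15+23 = 97
00 - S9 - F9 - R4 - K1: 25+34+8+23 = 90
00 - S9 - R4 - K1 - F9: 25+26+23+15 = 89
00 - S9 - R4 - F9 - K1: 25+26+8+15 = 74
00 - K1 - S9 - F9 - R4: 28+24+34+8 = 94
00 - K1 - S9 - R4 - F9: 28+24+26+8 = 86
00 - K1 - F9 - S9 - R4: 28+15+34+26 = 103
00 - K1 - F9 - R4 - S9: 28+15+8+26 = 77
00 - K1 - R4 - S9 - F9: 28+23+26+34 = 111
00 - K1 - R4 - F9 - S9: 28+23+8+34 = 93
00 - F9 - S9 - K1 - R4: 13+34+24+23 = 94
00 - F9 - S9 - R4 - K1: 13+34+26+23 = 96
… (10 more)
00 - F9 - R4 - K1 - S9: 13+8+23+24 = 68  ← best
The minimum is 68.
One shortest path: 00 → F9 → R4 → K1 → S9.

68 km — the minimum one-way total.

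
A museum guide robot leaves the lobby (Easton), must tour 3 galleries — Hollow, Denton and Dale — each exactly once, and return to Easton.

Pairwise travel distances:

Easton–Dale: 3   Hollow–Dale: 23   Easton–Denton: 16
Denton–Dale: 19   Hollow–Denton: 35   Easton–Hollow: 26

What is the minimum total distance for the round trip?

Minimum total distance: 77.

With 3 stops there are 3!/2 = 3 distinct round trips (a route and its reverse cost the same).
Easton → Hollow → Denton → Dale → Easton: 26+35+19+3 = 83
Easton → Hollow → Dale → Denton → Easton: 26+23+19+16 = 84
Easton → Denton → Hollow → Dale → Easton: 16+35+23+3 = 77
The minimum is 77.
One optimal route: Easton → Denton → Hollow → Dale → Easton (or its reverse).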